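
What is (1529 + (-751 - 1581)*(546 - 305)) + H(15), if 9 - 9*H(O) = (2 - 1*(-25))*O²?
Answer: -561157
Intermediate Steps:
H(O) = 1 - 3*O² (H(O) = 1 - (2 - 1*(-25))*O²/9 = 1 - (2 + 25)*O²/9 = 1 - 3*O²)
(1529 + (-751 - 1581)*(546 - 305)) + H(15) = (1529 + (-751 - 1581)*(546 - 305)) + (1 - 3*15²) = (1529 - 2332*241) + (1 - 3*225) = (1529 - 562012) + (1 - 675) = -560483 - 674 = -561157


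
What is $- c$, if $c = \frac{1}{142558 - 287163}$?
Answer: $\frac{1}{144605} \approx 6.9154 \cdot 10^{-6}$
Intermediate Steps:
$c = - \frac{1}{144605}$ ($c = \frac{1}{142558 - 287163} = \frac{1}{-144605} = - \frac{1}{144605} \approx -6.9154 \cdot 10^{-6}$)
$- c = \left(-1\right) \left(- \frac{1}{144605}\right) = \frac{1}{144605}$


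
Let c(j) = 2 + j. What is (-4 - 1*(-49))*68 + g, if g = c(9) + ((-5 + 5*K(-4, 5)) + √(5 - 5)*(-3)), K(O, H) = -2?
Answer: 3056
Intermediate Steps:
g = -4 (g = (2 + 9) + ((-5 + 5*(-2)) + √(5 - 5)*(-3)) = 11 + ((-5 - 10) + √0*(-3)) = 11 + (-15 + 0*(-3)) = 11 + (-15 + 0) = 11 - 15 = -4)
(-4 - 1*(-49))*68 + g = (-4 - 1*(-49))*68 - 4 = (-4 + 49)*68 - 4 = 45*68 - 4 = 3060 - 4 = 3056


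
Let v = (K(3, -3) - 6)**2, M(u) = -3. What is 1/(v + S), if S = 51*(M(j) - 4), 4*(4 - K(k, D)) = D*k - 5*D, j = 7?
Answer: -4/1379 ≈ -0.0029007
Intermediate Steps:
K(k, D) = 4 + 5*D/4 - D*k/4 (K(k, D) = 4 - (D*k - 5*D)/4 = 4 - (-5*D + D*k)/4 = 4 + (5*D/4 - D*k/4) = 4 + 5*D/4 - D*k/4)
S = -357 (S = 51*(-3 - 4) = 51*(-7) = -357)
v = 49/4 (v = ((4 + (5/4)*(-3) - 1/4*(-3)*3) - 6)**2 = ((4 - 15/4 + 9/4) - 6)**2 = (5/2 - 6)**2 = (-7/2)**2 = 49/4 ≈ 12.250)
1/(v + S) = 1/(49/4 - 357) = 1/(-1379/4) = -4/1379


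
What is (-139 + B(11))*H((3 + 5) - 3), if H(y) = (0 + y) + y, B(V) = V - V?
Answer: -1390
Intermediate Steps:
B(V) = 0
H(y) = 2*y (H(y) = y + y = 2*y)
(-139 + B(11))*H((3 + 5) - 3) = (-139 + 0)*(2*((3 + 5) - 3)) = -278*(8 - 3) = -278*5 = -139*10 = -1390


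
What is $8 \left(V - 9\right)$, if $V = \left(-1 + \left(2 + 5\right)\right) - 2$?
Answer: $-40$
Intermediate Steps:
$V = 4$ ($V = \left(-1 + 7\right) - 2 = 6 - 2 = 4$)
$8 \left(V - 9\right) = 8 \left(4 - 9\right) = 8 \left(-5\right) = -40$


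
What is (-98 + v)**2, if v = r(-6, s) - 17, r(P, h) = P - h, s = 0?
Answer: 14641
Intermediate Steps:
v = -23 (v = (-6 - 1*0) - 17 = (-6 + 0) - 17 = -6 - 17 = -23)
(-98 + v)**2 = (-98 - 23)**2 = (-121)**2 = 14641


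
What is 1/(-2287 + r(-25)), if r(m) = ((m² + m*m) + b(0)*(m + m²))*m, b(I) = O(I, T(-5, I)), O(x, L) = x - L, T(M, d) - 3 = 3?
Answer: 1/56463 ≈ 1.7711e-5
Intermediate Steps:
T(M, d) = 6 (T(M, d) = 3 + 3 = 6)
b(I) = -6 + I (b(I) = I - 1*6 = I - 6 = -6 + I)
r(m) = m*(-6*m - 4*m²) (r(m) = ((m² + m*m) + (-6 + 0)*(m + m²))*m = ((m² + m²) - 6*(m + m²))*m = (2*m² + (-6*m - 6*m²))*m = (-6*m - 4*m²)*m = m*(-6*m - 4*m²))
1/(-2287 + r(-25)) = 1/(-2287 + (-25)²*(-6 - 4*(-25))) = 1/(-2287 + 625*(-6 + 100)) = 1/(-2287 + 625*94) = 1/(-2287 + 58750) = 1/56463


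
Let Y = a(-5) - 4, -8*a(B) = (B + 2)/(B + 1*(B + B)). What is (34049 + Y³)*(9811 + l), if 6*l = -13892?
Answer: 16302795554051/64000 ≈ 2.5473e+8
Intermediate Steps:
a(B) = -(2 + B)/(24*B) (a(B) = -(B + 2)/(8*(B + 1*(B + B))) = -(2 + B)/(8*(B + 1*(2*B))) = -(2 + B)/(8*(B + 2*B)) = -(2 + B)/(8*(3*B)) = -(2 + B)*1/(3*B)/8 = -(2 + B)/(24*B))
l = -6946/3 (l = (⅙)*(-13892) = -6946/3 ≈ -2315.3)
Y = -161/40 (Y = (1/24)*(-2 - 1*(-5))/(-5) - 4 = (1/24)*(-⅕)*(-2 + 5) - 4 = (1/24)*(-⅕)*3 - 4 = -1/40 - 4 = -161/40 ≈ -4.0250)
(34049 + Y³)*(9811 + l) = (34049 + (-161/40)³)*(9811 - 6946/3) = (34049 - 4173281/64000)*(22487/3) = (2174962719/64000)*(22487/3) = 16302795554051/64000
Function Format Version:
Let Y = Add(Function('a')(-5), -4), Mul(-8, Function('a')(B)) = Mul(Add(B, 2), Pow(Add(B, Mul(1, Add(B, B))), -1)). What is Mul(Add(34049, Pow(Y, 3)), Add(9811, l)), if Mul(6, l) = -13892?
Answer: Rational(16302795554051, 64000) ≈ 2.5473e+8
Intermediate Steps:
Function('a')(B) = Mul(Rational(-1, 24), Pow(B, -1), Add(2, B)) (Function('a')(B) = Mul(Rational(-1, 8), Mul(Add(B, 2), Pow(Add(B, Mul(1, Add(B, B))), -1))) = Mul(Rational(-1, 8), Mul(Add(2, B), Pow(Add(B, Mul(1, Mul(2, B))), -1))) = Mul(Rational(-1, 8), Mul(Add(2, B), Pow(Add(B, Mul(2, B)), -1))) = Mul(Rational(-1, 8), Mul(Add(2, B), Pow(Mul(3, B), -1))) = Mul(Rational(-1, 8), Mul(Add(2, B), Mul(Rational(1, 3), Pow(B, -1)))) = Mul(Rational(-1, 8), Mul(Rational(1, 3), Pow(B, -1), Add(2, B))) = Mul(Rational(-1, 24), Pow(B, -1), Add(2, B)))
l = Rational(-6946, 3) (l = Mul(Rational(1, 6), -13892) = Rational(-6946, 3) ≈ -2315.3)
Y = Rational(-161, 40) (Y = Add(Mul(Rational(1, 24), Pow(-5, -1), Add(-2, Mul(-1, -5))), -4) = Add(Mul(Rational(1, 24), Rational(-1, 5), Add(-2, 5)), -4) = Add(Mul(Rational(1, 24), Rational(-1, 5), 3), -4) = Add(Rational(-1, 40), -4) = Rational(-161, 40) ≈ -4.0250)
Mul(Add(34049, Pow(Y, 3)), Add(9811, l)) = Mul(Add(34049, Pow(Rational(-161, 40), 3)), Add(9811, Rational(-6946, 3))) = Mul(Add(34049, Rational(-4173281, 64000)), Rational(22487, 3)) = Mul(Rational(2174962719, 64000), Rational(22487, 3)) = Rational(16302795554051, 64000)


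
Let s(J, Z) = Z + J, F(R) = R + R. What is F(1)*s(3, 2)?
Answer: 10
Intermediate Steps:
F(R) = 2*R
s(J, Z) = J + Z
F(1)*s(3, 2) = (2*1)*(3 + 2) = 2*5 = 10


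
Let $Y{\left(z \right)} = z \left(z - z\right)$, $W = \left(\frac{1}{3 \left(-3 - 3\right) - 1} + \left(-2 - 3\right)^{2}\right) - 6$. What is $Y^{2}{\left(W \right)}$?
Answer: $0$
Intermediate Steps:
$W = \frac{360}{19}$ ($W = \left(\frac{1}{3 \left(-6\right) - 1} + \left(-5\right)^{2}\right) - 6 = \left(\frac{1}{-18 - 1} + 25\right) - 6 = \left(\frac{1}{-19} + 25\right) - 6 = \left(- \frac{1}{19} + 25\right) - 6 = \frac{474}{19} - 6 = \frac{360}{19} \approx 18.947$)
$Y{\left(z \right)} = 0$ ($Y{\left(z \right)} = z 0 = 0$)
$Y^{2}{\left(W \right)} = 0^{2} = 0$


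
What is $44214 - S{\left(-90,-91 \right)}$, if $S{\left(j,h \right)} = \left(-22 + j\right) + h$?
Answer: $44417$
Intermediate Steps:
$S{\left(j,h \right)} = -22 + h + j$
$44214 - S{\left(-90,-91 \right)} = 44214 - \left(-22 - 91 - 90\right) = 44214 - -203 = 44214 + 203 = 44417$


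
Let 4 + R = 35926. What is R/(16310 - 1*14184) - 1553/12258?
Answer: 218515099/13030254 ≈ 16.770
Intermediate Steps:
R = 35922 (R = -4 + 35926 = 35922)
R/(16310 - 1*14184) - 1553/12258 = 35922/(16310 - 1*14184) - 1553/12258 = 35922/(16310 - 14184) - 1553*1/12258 = 35922/2126 - 1553/12258 = 35922*(1/2126) - 1553/12258 = 17961/1063 - 1553/12258 = 218515099/13030254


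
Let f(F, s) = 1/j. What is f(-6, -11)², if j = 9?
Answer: 1/81 ≈ 0.012346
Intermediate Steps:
f(F, s) = ⅑ (f(F, s) = 1/9 = ⅑)
f(-6, -11)² = (⅑)² = 1/81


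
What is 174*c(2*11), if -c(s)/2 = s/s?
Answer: -348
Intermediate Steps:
c(s) = -2 (c(s) = -2*s/s = -2*1 = -2)
174*c(2*11) = 174*(-2) = -348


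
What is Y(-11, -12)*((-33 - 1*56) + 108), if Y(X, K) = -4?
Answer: -76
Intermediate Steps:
Y(-11, -12)*((-33 - 1*56) + 108) = -4*((-33 - 1*56) + 108) = -4*((-33 - 56) + 108) = -4*(-89 + 108) = -4*19 = -76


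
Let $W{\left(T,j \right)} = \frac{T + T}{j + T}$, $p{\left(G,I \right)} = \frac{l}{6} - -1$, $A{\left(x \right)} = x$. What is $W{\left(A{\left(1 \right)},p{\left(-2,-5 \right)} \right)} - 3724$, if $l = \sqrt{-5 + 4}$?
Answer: $- \frac{539836}{145} - \frac{12 i}{145} \approx -3723.0 - 0.082759 i$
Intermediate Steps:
$l = i$ ($l = \sqrt{-1} = i \approx 1.0 i$)
$p{\left(G,I \right)} = 1 + \frac{i}{6}$ ($p{\left(G,I \right)} = \frac{i}{6} - -1 = i \frac{1}{6} + 1 = \frac{i}{6} + 1 = 1 + \frac{i}{6}$)
$W{\left(T,j \right)} = \frac{2 T}{T + j}$
$W{\left(A{\left(1 \right)},p{\left(-2,-5 \right)} \right)} - 3724 = 2 \cdot 1 \frac{1}{1 + \left(1 + \frac{i}{6}\right)} - 3724 = 2 \cdot 1 \frac{1}{2 + \frac{i}{6}} - 3724 = 2 \cdot 1 \frac{36 \left(2 - \frac{i}{6}\right)}{145} - 3724 = \frac{72 \left(2 - \frac{i}{6}\right)}{145} - 3724 = -3724 + \frac{72 \left(2 - \frac{i}{6}\right)}{145}$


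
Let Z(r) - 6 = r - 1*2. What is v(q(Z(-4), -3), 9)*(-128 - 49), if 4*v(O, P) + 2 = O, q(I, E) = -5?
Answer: 1239/4 ≈ 309.75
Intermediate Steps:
Z(r) = 4 + r (Z(r) = 6 + (r - 1*2) = 6 + (r - 2) = 6 + (-2 + r) = 4 + r)
v(O, P) = -½ + O/4
v(q(Z(-4), -3), 9)*(-128 - 49) = (-½ + (¼)*(-5))*(-128 - 49) = (-½ - 5/4)*(-177) = -7/4*(-177) = 1239/4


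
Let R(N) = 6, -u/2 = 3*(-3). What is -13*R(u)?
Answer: -78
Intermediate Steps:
u = 18 (u = -6*(-3) = -2*(-9) = 18)
-13*R(u) = -13*6 = -78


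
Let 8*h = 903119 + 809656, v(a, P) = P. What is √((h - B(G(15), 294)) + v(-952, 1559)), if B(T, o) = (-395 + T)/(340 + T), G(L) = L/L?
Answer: √401229042478/1364 ≈ 464.39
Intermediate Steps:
G(L) = 1
B(T, o) = (-395 + T)/(340 + T)
h = 1712775/8 (h = (903119 + 809656)/8 = (⅛)*1712775 = 1712775/8 ≈ 2.1410e+5)
√((h - B(G(15), 294)) + v(-952, 1559)) = √((1712775/8 - (-395 + 1)/(340 + 1)) + 1559) = √((1712775/8 - (-394)/341) + 1559) = √((1712775/8 - 1*(-394/341)) + 1559) = √((1712775/8 + 394/341) + 1559) = √(584059427/2728 + 1559) = √(588312379/2728) = √401229042478/1364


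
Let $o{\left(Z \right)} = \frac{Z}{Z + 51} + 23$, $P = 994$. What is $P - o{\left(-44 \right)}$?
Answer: $\frac{6841}{7} \approx 977.29$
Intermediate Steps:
$o{\left(Z \right)} = 23 + \frac{Z}{51 + Z}$ ($o{\left(Z \right)} = \frac{Z}{51 + Z} + 23 = 23 + \frac{Z}{51 + Z}$)
$P - o{\left(-44 \right)} = 994 - \frac{3 \left(391 + 8 \left(-44\right)\right)}{51 - 44} = 994 - \frac{3 \left(391 - 352\right)}{7} = 994 - 3 \cdot \frac{1}{7} \cdot 39 = 994 - \frac{117}{7} = \frac{6841}{7}$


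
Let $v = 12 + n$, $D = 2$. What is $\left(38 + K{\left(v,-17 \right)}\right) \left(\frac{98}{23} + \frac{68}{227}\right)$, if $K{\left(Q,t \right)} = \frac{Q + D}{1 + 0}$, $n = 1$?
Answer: $\frac{1261930}{5221} \approx 241.7$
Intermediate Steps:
$v = 13$ ($v = 12 + 1 = 13$)
$K{\left(Q,t \right)} = 2 + Q$ ($K{\left(Q,t \right)} = \frac{Q + 2}{1 + 0} = \frac{2 + Q}{1} = \left(2 + Q\right) 1 = 2 + Q$)
$\left(38 + K{\left(v,-17 \right)}\right) \left(\frac{98}{23} + \frac{68}{227}\right) = \left(38 + \left(2 + 13\right)\right) \left(\frac{98}{23} + \frac{68}{227}\right) = \left(38 + 15\right) \left(98 \cdot \frac{1}{23} + 68 \cdot \frac{1}{227}\right) = 53 \left(\frac{98}{23} + \frac{68}{227}\right) = 53 \cdot \frac{23810}{5221} = \frac{1261930}{5221}$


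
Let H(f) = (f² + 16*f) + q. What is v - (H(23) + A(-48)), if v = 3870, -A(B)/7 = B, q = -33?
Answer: 2670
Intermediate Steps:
A(B) = -7*B
H(f) = -33 + f² + 16*f (H(f) = (f² + 16*f) - 33 = -33 + f² + 16*f)
v - (H(23) + A(-48)) = 3870 - ((-33 + 23² + 16*23) - 7*(-48)) = 3870 - ((-33 + 529 + 368) + 336) = 3870 - (864 + 336) = 3870 - 1*1200 = 3870 - 1200 = 2670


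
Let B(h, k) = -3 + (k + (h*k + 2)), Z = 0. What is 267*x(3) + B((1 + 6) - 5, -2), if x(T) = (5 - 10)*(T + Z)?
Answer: -4012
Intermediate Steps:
B(h, k) = -1 + k + h*k (B(h, k) = -3 + (k + (2 + h*k)) = -3 + (2 + k + h*k) = -1 + k + h*k)
x(T) = -5*T (x(T) = (5 - 10)*(T + 0) = -5*T)
267*x(3) + B((1 + 6) - 5, -2) = 267*(-5*3) + (-1 - 2 + ((1 + 6) - 5)*(-2)) = 267*(-15) + (-1 - 2 + (7 - 5)*(-2)) = -4005 + (-1 - 2 + 2*(-2)) = -4005 + (-1 - 2 - 4) = -4005 - 7 = -4012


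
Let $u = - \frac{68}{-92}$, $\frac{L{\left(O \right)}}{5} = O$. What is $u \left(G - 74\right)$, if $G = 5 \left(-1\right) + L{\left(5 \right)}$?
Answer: $- \frac{918}{23} \approx -39.913$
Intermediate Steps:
$L{\left(O \right)} = 5 O$
$u = \frac{17}{23}$ ($u = \left(-68\right) \left(- \frac{1}{92}\right) = \frac{17}{23} \approx 0.73913$)
$G = 20$ ($G = 5 \left(-1\right) + 5 \cdot 5 = -5 + 25 = 20$)
$u \left(G - 74\right) = \frac{17 \left(20 - 74\right)}{23} = \frac{17}{23} \left(-54\right) = - \frac{918}{23}$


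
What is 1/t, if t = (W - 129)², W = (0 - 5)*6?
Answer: 1/25281 ≈ 3.9555e-5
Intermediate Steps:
W = -30 (W = -5*6 = -30)
t = 25281 (t = (-30 - 129)² = (-159)² = 25281)
1/t = 1/25281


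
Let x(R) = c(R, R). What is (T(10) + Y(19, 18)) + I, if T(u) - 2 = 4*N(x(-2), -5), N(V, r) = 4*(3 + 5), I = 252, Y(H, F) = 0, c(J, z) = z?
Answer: 382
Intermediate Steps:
x(R) = R
N(V, r) = 32 (N(V, r) = 4*8 = 32)
T(u) = 130 (T(u) = 2 + 4*32 = 2 + 128 = 130)
(T(10) + Y(19, 18)) + I = (130 + 0) + 252 = 130 + 252 = 382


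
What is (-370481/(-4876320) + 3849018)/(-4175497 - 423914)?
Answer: -18769043824241/22428199847520 ≈ -0.83685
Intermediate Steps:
(-370481/(-4876320) + 3849018)/(-4175497 - 423914) = (-370481*(-1/4876320) + 3849018)/(-4599411) = (370481/4876320 + 3849018)*(-1/4599411) = (18769043824241/4876320)*(-1/4599411) = -18769043824241/22428199847520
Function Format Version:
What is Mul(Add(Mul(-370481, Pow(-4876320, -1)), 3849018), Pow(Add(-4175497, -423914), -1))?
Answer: Rational(-18769043824241, 22428199847520) ≈ -0.83685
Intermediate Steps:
Mul(Add(Mul(-370481, Pow(-4876320, -1)), 3849018), Pow(Add(-4175497, -423914), -1)) = Mul(Add(Mul(-370481, Rational(-1, 4876320)), 3849018), Pow(-4599411, -1)) = Mul(Add(Rational(370481, 4876320), 3849018), Rational(-1, 4599411)) = Mul(Rational(18769043824241, 4876320), Rational(-1, 4599411)) = Rational(-18769043824241, 22428199847520)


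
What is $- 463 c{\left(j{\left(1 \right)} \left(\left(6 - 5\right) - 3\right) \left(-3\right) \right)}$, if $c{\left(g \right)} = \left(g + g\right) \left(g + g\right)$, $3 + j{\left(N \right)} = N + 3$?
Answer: $-66672$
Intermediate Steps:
$j{\left(N \right)} = N$ ($j{\left(N \right)} = -3 + \left(N + 3\right) = -3 + \left(3 + N\right) = N$)
$c{\left(g \right)} = 4 g^{2}$ ($c{\left(g \right)} = 2 g 2 g = 4 g^{2}$)
$- 463 c{\left(j{\left(1 \right)} \left(\left(6 - 5\right) - 3\right) \left(-3\right) \right)} = - 463 \cdot 4 \left(1 \left(\left(6 - 5\right) - 3\right) \left(-3\right)\right)^{2} = - 463 \cdot 4 \left(1 \left(1 - 3\right) \left(-3\right)\right)^{2} = - 463 \cdot 4 \left(1 \left(-2\right) \left(-3\right)\right)^{2} = - 463 \cdot 4 \left(\left(-2\right) \left(-3\right)\right)^{2} = - 463 \cdot 4 \cdot 6^{2} = - 463 \cdot 4 \cdot 36 = \left(-463\right) 144 = -66672$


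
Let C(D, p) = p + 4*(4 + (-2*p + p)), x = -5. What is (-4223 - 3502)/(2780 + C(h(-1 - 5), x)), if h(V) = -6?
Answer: -2575/937 ≈ -2.7481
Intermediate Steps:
C(D, p) = 16 - 3*p (C(D, p) = p + 4*(4 - p) = p + (16 - 4*p) = 16 - 3*p)
(-4223 - 3502)/(2780 + C(h(-1 - 5), x)) = (-4223 - 3502)/(2780 + (16 - 3*(-5))) = -7725/(2780 + (16 + 15)) = -7725/(2780 + 31) = -7725/2811 = -7725*1/2811 = -2575/937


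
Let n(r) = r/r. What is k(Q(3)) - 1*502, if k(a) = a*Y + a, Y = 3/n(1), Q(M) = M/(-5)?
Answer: -2522/5 ≈ -504.40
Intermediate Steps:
n(r) = 1
Q(M) = -M/5 (Q(M) = M*(-⅕) = -M/5)
Y = 3 (Y = 3/1 = 3*1 = 3)
k(a) = 4*a (k(a) = a*3 + a = 3*a + a = 4*a)
k(Q(3)) - 1*502 = 4*(-⅕*3) - 1*502 = 4*(-⅗) - 502 = -12/5 - 502 = -2522/5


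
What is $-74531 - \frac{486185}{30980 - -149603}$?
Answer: $- \frac{968938}{13} \approx -74534.0$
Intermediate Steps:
$-74531 - \frac{486185}{30980 - -149603} = -74531 - \frac{486185}{30980 + 149603} = -74531 - \frac{486185}{180583} = -74531 - \frac{35}{13} = - \frac{968938}{13}$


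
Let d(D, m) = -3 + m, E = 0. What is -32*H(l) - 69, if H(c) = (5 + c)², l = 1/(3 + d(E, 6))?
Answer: -8309/9 ≈ -923.22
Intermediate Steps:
l = ⅙ (l = 1/(3 + (-3 + 6)) = 1/(3 + 3) = 1/6 = ⅙ ≈ 0.16667)
-32*H(l) - 69 = -32*(5 + ⅙)² - 69 = -32*(31/6)² - 69 = -32*961/36 - 69 = -7688/9 - 69 = -8309/9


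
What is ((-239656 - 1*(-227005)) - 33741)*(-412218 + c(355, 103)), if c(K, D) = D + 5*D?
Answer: 19094947200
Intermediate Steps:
c(K, D) = 6*D
((-239656 - 1*(-227005)) - 33741)*(-412218 + c(355, 103)) = ((-239656 - 1*(-227005)) - 33741)*(-412218 + 6*103) = ((-239656 + 227005) - 33741)*(-412218 + 618) = (-12651 - 33741)*(-411600) = -46392*(-411600) = 19094947200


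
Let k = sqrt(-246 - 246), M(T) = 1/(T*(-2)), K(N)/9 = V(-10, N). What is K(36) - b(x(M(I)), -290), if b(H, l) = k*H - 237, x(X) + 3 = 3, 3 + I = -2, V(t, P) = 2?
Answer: 255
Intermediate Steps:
K(N) = 18 (K(N) = 9*2 = 18)
I = -5 (I = -3 - 2 = -5)
M(T) = -1/(2*T) (M(T) = -1/2/T = -1/(2*T))
k = 2*I*sqrt(123) (k = sqrt(-492) = 2*I*sqrt(123) ≈ 22.181*I)
x(X) = 0 (x(X) = -3 + 3 = 0)
b(H, l) = -237 + 2*I*H*sqrt(123) (b(H, l) = (2*I*sqrt(123))*H - 237 = 2*I*H*sqrt(123) - 237 = -237 + 2*I*H*sqrt(123))
K(36) - b(x(M(I)), -290) = 18 - (-237 + 2*I*0*sqrt(123)) = 18 - (-237 + 0) = 18 - 1*(-237) = 18 + 237 = 255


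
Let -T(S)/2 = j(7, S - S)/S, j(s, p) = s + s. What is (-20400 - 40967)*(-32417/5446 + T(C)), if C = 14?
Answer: 379677629/778 ≈ 4.8802e+5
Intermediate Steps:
j(s, p) = 2*s
T(S) = -28/S (T(S) = -2*2*7/S = -28/S)
(-20400 - 40967)*(-32417/5446 + T(C)) = (-20400 - 40967)*(-32417/5446 - 28/14) = -61367*(-32417*1/5446 - 28*1/14) = -61367*(-4631/778 - 2) = -61367*(-6187/778) = 379677629/778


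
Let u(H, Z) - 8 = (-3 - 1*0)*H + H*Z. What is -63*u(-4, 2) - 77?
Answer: -833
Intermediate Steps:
u(H, Z) = 8 - 3*H + H*Z (u(H, Z) = 8 + ((-3 - 1*0)*H + H*Z) = 8 + ((-3 + 0)*H + H*Z) = 8 + (-3*H + H*Z) = 8 - 3*H + H*Z)
-63*u(-4, 2) - 77 = -63*(8 - 3*(-4) - 4*2) - 77 = -63*(8 + 12 - 8) - 77 = -63*12 - 77 = -756 - 77 = -833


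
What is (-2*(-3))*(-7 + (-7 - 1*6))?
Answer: -120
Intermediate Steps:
(-2*(-3))*(-7 + (-7 - 1*6)) = 6*(-7 + (-7 - 6)) = 6*(-7 - 13) = 6*(-20) = -120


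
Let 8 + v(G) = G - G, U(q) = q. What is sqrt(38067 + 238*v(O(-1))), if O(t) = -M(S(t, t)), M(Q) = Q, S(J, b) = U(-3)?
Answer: 29*sqrt(43) ≈ 190.17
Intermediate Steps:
S(J, b) = -3
O(t) = 3 (O(t) = -1*(-3) = 3)
v(G) = -8 (v(G) = -8 + (G - G) = -8 + 0 = -8)
sqrt(38067 + 238*v(O(-1))) = sqrt(38067 + 238*(-8)) = sqrt(38067 - 1904) = sqrt(36163) = 29*sqrt(43)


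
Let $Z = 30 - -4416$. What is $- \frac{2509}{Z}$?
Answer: $- \frac{193}{342} \approx -0.56433$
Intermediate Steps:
$Z = 4446$ ($Z = 30 + 4416 = 4446$)
$- \frac{2509}{Z} = - \frac{2509}{4446} = \left(-2509\right) \frac{1}{4446} = - \frac{193}{342}$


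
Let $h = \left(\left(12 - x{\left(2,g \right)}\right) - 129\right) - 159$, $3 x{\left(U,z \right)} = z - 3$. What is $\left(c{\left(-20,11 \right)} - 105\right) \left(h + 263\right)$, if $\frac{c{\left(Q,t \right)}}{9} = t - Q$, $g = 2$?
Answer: $-2204$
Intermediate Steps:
$x{\left(U,z \right)} = -1 + \frac{z}{3}$ ($x{\left(U,z \right)} = \frac{z - 3}{3} = \frac{-3 + z}{3} = -1 + \frac{z}{3}$)
$c{\left(Q,t \right)} = - 9 Q + 9 t$ ($c{\left(Q,t \right)} = 9 \left(t - Q\right) = - 9 Q + 9 t$)
$h = - \frac{827}{3}$ ($h = \left(\left(12 - \left(-1 + \frac{1}{3} \cdot 2\right)\right) - 129\right) - 159 = \left(\left(12 - \left(-1 + \frac{2}{3}\right)\right) - 129\right) - 159 = \left(\left(12 - - \frac{1}{3}\right) - 129\right) - 159 = \left(\left(12 + \frac{1}{3}\right) - 129\right) - 159 = \left(\frac{37}{3} - 129\right) - 159 = - \frac{350}{3} - 159 = - \frac{827}{3} \approx -275.67$)
$\left(c{\left(-20,11 \right)} - 105\right) \left(h + 263\right) = \left(\left(\left(-9\right) \left(-20\right) + 9 \cdot 11\right) - 105\right) \left(- \frac{827}{3} + 263\right) = \left(\left(180 + 99\right) - 105\right) \left(- \frac{38}{3}\right) = \left(279 - 105\right) \left(- \frac{38}{3}\right) = 174 \left(- \frac{38}{3}\right) = -2204$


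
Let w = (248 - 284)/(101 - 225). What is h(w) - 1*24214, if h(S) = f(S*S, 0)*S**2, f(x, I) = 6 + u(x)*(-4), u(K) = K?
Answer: -22361696692/923521 ≈ -24214.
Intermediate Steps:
f(x, I) = 6 - 4*x (f(x, I) = 6 + x*(-4) = 6 - 4*x)
w = 9/31 (w = -36/(-124) = -36*(-1/124) = 9/31 ≈ 0.29032)
h(S) = S**2*(6 - 4*S**2) (h(S) = (6 - 4*S*S)*S**2 = (6 - 4*S**2)*S**2 = S**2*(6 - 4*S**2))
h(w) - 1*24214 = (9/31)**2*(6 - 4*(9/31)**2) - 1*24214 = 81*(6 - 4*81/961)/961 - 24214 = 81*(6 - 324/961)/961 - 24214 = (81/961)*(5442/961) - 24214 = 440802/923521 - 24214 = -22361696692/923521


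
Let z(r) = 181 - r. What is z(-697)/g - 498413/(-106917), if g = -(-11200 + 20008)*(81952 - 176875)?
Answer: 69452354013653/14898559349988 ≈ 4.6617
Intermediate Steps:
g = 836081784 (g = -8808*(-94923) = -1*(-836081784) = 836081784)
z(-697)/g - 498413/(-106917) = (181 - 1*(-697))/836081784 - 498413/(-106917) = (181 + 697)*(1/836081784) - 498413*(-1/106917) = 878*(1/836081784) + 498413/106917 = 439/418040892 + 498413/106917 = 69452354013653/14898559349988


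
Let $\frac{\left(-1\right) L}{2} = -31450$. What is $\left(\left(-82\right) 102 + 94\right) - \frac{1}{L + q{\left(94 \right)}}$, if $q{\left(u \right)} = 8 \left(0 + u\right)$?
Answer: $- \frac{526402041}{63652} \approx -8270.0$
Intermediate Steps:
$q{\left(u \right)} = 8 u$
$L = 62900$ ($L = \left(-2\right) \left(-31450\right) = 62900$)
$\left(\left(-82\right) 102 + 94\right) - \frac{1}{L + q{\left(94 \right)}} = \left(\left(-82\right) 102 + 94\right) - \frac{1}{62900 + 8 \cdot 94} = \left(-8364 + 94\right) - \frac{1}{62900 + 752} = -8270 - \frac{1}{63652} = - \frac{526402041}{63652}$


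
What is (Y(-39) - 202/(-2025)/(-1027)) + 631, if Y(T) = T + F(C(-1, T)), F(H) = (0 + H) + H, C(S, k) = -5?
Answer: 1210370648/2079675 ≈ 582.00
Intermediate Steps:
F(H) = 2*H (F(H) = H + H = 2*H)
Y(T) = -10 + T (Y(T) = T + 2*(-5) = T - 10 = -10 + T)
(Y(-39) - 202/(-2025)/(-1027)) + 631 = ((-10 - 39) - 202/(-2025)/(-1027)) + 631 = (-49 - 202*(-1/2025)*(-1/1027)) + 631 = (-49 + (202/2025)*(-1/1027)) + 631 = (-49 - 202/2079675) + 631 = -101904277/2079675 + 631 = 1210370648/2079675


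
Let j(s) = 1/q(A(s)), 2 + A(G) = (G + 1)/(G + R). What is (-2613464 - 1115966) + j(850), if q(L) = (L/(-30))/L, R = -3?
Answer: -3729460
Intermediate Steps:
A(G) = -2 + (1 + G)/(-3 + G) (A(G) = -2 + (G + 1)/(G - 3) = -2 + (1 + G)/(-3 + G))
q(L) = -1/30 (q(L) = (L*(-1/30))/L = (-L/30)/L = -1/30)
j(s) = -30 (j(s) = 1/(-1/30) = -30)
(-2613464 - 1115966) + j(850) = (-2613464 - 1115966) - 30 = -3729430 - 30 = -3729460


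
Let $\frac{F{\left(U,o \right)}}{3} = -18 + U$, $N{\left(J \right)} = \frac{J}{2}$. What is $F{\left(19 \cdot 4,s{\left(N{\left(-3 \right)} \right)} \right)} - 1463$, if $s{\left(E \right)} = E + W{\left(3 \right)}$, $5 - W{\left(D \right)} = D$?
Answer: $-1289$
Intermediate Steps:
$N{\left(J \right)} = \frac{J}{2}$ ($N{\left(J \right)} = J \frac{1}{2} = \frac{J}{2}$)
$W{\left(D \right)} = 5 - D$
$s{\left(E \right)} = 2 + E$ ($s{\left(E \right)} = E + \left(5 - 3\right) = E + 2 = 2 + E$)
$F{\left(U,o \right)} = -54 + 3 U$ ($F{\left(U,o \right)} = 3 \left(-18 + U\right) = -54 + 3 U$)
$F{\left(19 \cdot 4,s{\left(N{\left(-3 \right)} \right)} \right)} - 1463 = \left(-54 + 3 \cdot 19 \cdot 4\right) - 1463 = \left(-54 + 3 \cdot 76\right) - 1463 = \left(-54 + 228\right) - 1463 = 174 - 1463 = -1289$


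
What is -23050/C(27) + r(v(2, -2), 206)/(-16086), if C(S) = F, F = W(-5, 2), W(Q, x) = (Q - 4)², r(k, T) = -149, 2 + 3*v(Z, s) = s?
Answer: -123590077/434322 ≈ -284.56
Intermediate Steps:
v(Z, s) = -⅔ + s/3
W(Q, x) = (-4 + Q)²
F = 81 (F = (-4 - 5)² = (-9)² = 81)
C(S) = 81
-23050/C(27) + r(v(2, -2), 206)/(-16086) = -23050/81 - 149/(-16086) = -23050*1/81 - 149*(-1/16086) = -23050/81 + 149/16086 = -123590077/434322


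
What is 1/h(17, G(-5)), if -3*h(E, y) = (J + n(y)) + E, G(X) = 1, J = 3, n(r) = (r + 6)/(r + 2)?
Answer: -9/67 ≈ -0.13433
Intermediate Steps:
n(r) = (6 + r)/(2 + r)
h(E, y) = -1 - E/3 - (6 + y)/(3*(2 + y)) (h(E, y) = -((3 + (6 + y)/(2 + y)) + E)/3 = -(3 + E + (6 + y)/(2 + y))/3 = -1 - E/3 - (6 + y)/(3*(2 + y)))
1/h(17, G(-5)) = 1/((-6 - 1*1 + (-3 - 1*17)*(2 + 1))/(3*(2 + 1))) = 1/((⅓)*(-6 - 1 + (-3 - 17)*3)/3) = 1/((⅓)*(⅓)*(-6 - 1 - 20*3)) = 1/((⅓)*(⅓)*(-6 - 1 - 60)) = 1/((⅓)*(⅓)*(-67)) = 1/(-67/9) = -9/67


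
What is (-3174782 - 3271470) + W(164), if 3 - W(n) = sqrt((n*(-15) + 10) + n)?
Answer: -6446249 - 3*I*sqrt(254) ≈ -6.4462e+6 - 47.812*I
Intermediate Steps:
W(n) = 3 - sqrt(10 - 14*n) (W(n) = 3 - sqrt((n*(-15) + 10) + n) = 3 - sqrt((-15*n + 10) + n) = 3 - sqrt((10 - 15*n) + n) = 3 - sqrt(10 - 14*n))
(-3174782 - 3271470) + W(164) = (-3174782 - 3271470) + (3 - sqrt(10 - 14*164)) = -6446252 + (3 - sqrt(10 - 2296)) = -6446252 + (3 - sqrt(-2286)) = -6446252 + (3 - 3*I*sqrt(254)) = -6446249 - 3*I*sqrt(254)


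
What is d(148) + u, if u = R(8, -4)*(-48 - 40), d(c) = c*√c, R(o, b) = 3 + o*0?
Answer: -264 + 296*√37 ≈ 1536.5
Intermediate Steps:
R(o, b) = 3 (R(o, b) = 3 + 0 = 3)
d(c) = c^(3/2)
u = -264 (u = 3*(-48 - 40) = 3*(-88) = -264)
d(148) + u = 148^(3/2) - 264 = 296*√37 - 264 = -264 + 296*√37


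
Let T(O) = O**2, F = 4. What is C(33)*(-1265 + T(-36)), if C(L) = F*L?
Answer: 4092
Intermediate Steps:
C(L) = 4*L
C(33)*(-1265 + T(-36)) = (4*33)*(-1265 + (-36)**2) = 132*(-1265 + 1296) = 132*31 = 4092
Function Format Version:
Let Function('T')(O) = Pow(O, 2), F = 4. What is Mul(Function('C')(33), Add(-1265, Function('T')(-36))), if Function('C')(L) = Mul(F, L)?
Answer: 4092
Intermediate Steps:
Function('C')(L) = Mul(4, L)
Mul(Function('C')(33), Add(-1265, Function('T')(-36))) = Mul(Mul(4, 33), Add(-1265, Pow(-36, 2))) = Mul(132, Add(-1265, 1296)) = Mul(132, 31) = 4092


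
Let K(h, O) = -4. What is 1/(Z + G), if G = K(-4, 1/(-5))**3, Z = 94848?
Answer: 1/94784 ≈ 1.0550e-5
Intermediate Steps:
G = -64 (G = (-4)**3 = -64)
1/(Z + G) = 1/(94848 - 64) = 1/94784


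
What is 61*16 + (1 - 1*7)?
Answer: 970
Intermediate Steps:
61*16 + (1 - 1*7) = 976 + (1 - 7) = 976 - 6 = 970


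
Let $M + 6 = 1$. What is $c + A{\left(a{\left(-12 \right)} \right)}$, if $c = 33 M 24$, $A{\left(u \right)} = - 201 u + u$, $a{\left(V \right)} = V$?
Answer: $-1560$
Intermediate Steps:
$M = -5$ ($M = -6 + 1 = -5$)
$A{\left(u \right)} = - 200 u$
$c = -3960$ ($c = 33 \left(-5\right) 24 = \left(-165\right) 24 = -3960$)
$c + A{\left(a{\left(-12 \right)} \right)} = -3960 - -2400 = -3960 + 2400 = -1560$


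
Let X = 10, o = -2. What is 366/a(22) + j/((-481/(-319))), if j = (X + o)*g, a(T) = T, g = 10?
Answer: 368743/5291 ≈ 69.693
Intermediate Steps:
j = 80 (j = (10 - 2)*10 = 8*10 = 80)
366/a(22) + j/((-481/(-319))) = 366/22 + 80/((-481/(-319))) = 366*(1/22) + 80/((-481*(-1/319))) = 183/11 + 80/(481/319) = 183/11 + 80*(319/481) = 183/11 + 25520/481 = 368743/5291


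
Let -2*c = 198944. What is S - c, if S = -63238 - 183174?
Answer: -146940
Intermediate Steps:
c = -99472 (c = -½*198944 = -99472)
S = -246412
S - c = -246412 - 1*(-99472) = -246412 + 99472 = -146940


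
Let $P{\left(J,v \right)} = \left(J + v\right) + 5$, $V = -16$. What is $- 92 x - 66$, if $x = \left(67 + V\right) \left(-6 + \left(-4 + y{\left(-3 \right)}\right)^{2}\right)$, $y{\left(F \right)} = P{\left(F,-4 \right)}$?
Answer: $-140826$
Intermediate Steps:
$P{\left(J,v \right)} = 5 + J + v$
$y{\left(F \right)} = 1 + F$ ($y{\left(F \right)} = 5 + F - 4 = 1 + F$)
$x = 1530$ ($x = \left(67 - 16\right) \left(-6 + \left(-4 + \left(1 - 3\right)\right)^{2}\right) = 51 \left(-6 + \left(-4 - 2\right)^{2}\right) = 51 \left(-6 + \left(-6\right)^{2}\right) = 51 \left(-6 + 36\right) = 51 \cdot 30 = 1530$)
$- 92 x - 66 = \left(-92\right) 1530 - 66 = -140760 - 66 = -140826$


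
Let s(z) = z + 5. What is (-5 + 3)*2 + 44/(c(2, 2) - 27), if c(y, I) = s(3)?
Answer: -120/19 ≈ -6.3158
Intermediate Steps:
s(z) = 5 + z
c(y, I) = 8 (c(y, I) = 5 + 3 = 8)
(-5 + 3)*2 + 44/(c(2, 2) - 27) = (-5 + 3)*2 + 44/(8 - 27) = -2*2 + 44/(-19) = -4 + 44*(-1/19) = -4 - 44/19 = -120/19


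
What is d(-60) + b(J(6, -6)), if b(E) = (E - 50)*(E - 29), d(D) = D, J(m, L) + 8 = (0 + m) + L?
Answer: 2086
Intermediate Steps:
J(m, L) = -8 + L + m (J(m, L) = -8 + ((0 + m) + L) = -8 + (m + L) = -8 + (L + m) = -8 + L + m)
b(E) = (-50 + E)*(-29 + E)
d(-60) + b(J(6, -6)) = -60 + (1450 + (-8 - 6 + 6)**2 - 79*(-8 - 6 + 6)) = -60 + (1450 + (-8)**2 - 79*(-8)) = -60 + (1450 + 64 + 632) = -60 + 2146 = 2086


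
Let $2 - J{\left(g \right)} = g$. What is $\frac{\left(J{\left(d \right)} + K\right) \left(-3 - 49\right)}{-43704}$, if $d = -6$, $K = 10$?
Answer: $\frac{13}{607} \approx 0.021417$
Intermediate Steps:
$J{\left(g \right)} = 2 - g$
$\frac{\left(J{\left(d \right)} + K\right) \left(-3 - 49\right)}{-43704} = \frac{\left(\left(2 - -6\right) + 10\right) \left(-3 - 49\right)}{-43704} = \left(\left(2 + 6\right) + 10\right) \left(-52\right) \left(- \frac{1}{43704}\right) = \left(8 + 10\right) \left(-52\right) \left(- \frac{1}{43704}\right) = 18 \left(-52\right) \left(- \frac{1}{43704}\right) = \left(-936\right) \left(- \frac{1}{43704}\right) = \frac{13}{607}$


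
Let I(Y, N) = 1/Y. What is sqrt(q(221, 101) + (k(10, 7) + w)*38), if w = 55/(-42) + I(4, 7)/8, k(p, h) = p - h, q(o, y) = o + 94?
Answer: sqrt(2684283)/84 ≈ 19.505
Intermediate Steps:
q(o, y) = 94 + o
I(Y, N) = 1/Y
w = -859/672 (w = 55/(-42) + 1/(4*8) = 55*(-1/42) + (1/4)*(1/8) = -55/42 + 1/32 = -859/672 ≈ -1.2783)
sqrt(q(221, 101) + (k(10, 7) + w)*38) = sqrt((94 + 221) + ((10 - 1*7) - 859/672)*38) = sqrt(315 + ((10 - 7) - 859/672)*38) = sqrt(315 + (3 - 859/672)*38) = sqrt(315 + (1157/672)*38) = sqrt(315 + 21983/336) = sqrt(127823/336) = sqrt(2684283)/84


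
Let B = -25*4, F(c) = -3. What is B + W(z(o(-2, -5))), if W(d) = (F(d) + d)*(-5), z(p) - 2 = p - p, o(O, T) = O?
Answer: -95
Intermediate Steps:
B = -100
z(p) = 2 (z(p) = 2 + (p - p) = 2 + 0 = 2)
W(d) = 15 - 5*d (W(d) = (-3 + d)*(-5) = 15 - 5*d)
B + W(z(o(-2, -5))) = -100 + (15 - 5*2) = -100 + (15 - 10) = -100 + 5 = -95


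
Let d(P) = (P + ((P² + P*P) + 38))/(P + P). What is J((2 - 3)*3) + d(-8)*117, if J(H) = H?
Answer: -9267/8 ≈ -1158.4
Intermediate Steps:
d(P) = (38 + P + 2*P²)/(2*P) (d(P) = (P + ((P² + P²) + 38))/((2*P)) = (P + (2*P² + 38))*(1/(2*P)) = (P + (38 + 2*P²))*(1/(2*P)) = (38 + P + 2*P²)*(1/(2*P)) = (38 + P + 2*P²)/(2*P))
J((2 - 3)*3) + d(-8)*117 = (2 - 3)*3 + (½ - 8 + 19/(-8))*117 = -1*3 + (½ - 8 + 19*(-⅛))*117 = -3 + (½ - 8 - 19/8)*117 = -3 - 79/8*117 = -3 - 9243/8 = -9267/8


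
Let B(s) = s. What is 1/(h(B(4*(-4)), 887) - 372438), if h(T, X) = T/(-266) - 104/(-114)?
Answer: -399/148602374 ≈ -2.6850e-6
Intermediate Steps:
h(T, X) = 52/57 - T/266 (h(T, X) = T*(-1/266) - 104*(-1/114) = -T/266 + 52/57 = 52/57 - T/266)
1/(h(B(4*(-4)), 887) - 372438) = 1/((52/57 - 2*(-4)/133) - 372438) = 1/((52/57 - 1/266*(-16)) - 372438) = 1/((52/57 + 8/133) - 372438) = 1/(388/399 - 372438) = 1/(-148602374/399) = -399/148602374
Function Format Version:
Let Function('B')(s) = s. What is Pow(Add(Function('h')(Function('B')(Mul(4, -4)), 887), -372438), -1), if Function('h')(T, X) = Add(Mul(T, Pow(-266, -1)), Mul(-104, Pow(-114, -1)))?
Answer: Rational(-399, 148602374) ≈ -2.6850e-6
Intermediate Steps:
Function('h')(T, X) = Add(Rational(52, 57), Mul(Rational(-1, 266), T)) (Function('h')(T, X) = Add(Mul(T, Rational(-1, 266)), Mul(-104, Rational(-1, 114))) = Add(Mul(Rational(-1, 266), T), Rational(52, 57)) = Add(Rational(52, 57), Mul(Rational(-1, 266), T)))
Pow(Add(Function('h')(Function('B')(Mul(4, -4)), 887), -372438), -1) = Pow(Add(Add(Rational(52, 57), Mul(Rational(-1, 266), Mul(4, -4))), -372438), -1) = Pow(Add(Add(Rational(52, 57), Mul(Rational(-1, 266), -16)), -372438), -1) = Pow(Add(Add(Rational(52, 57), Rational(8, 133)), -372438), -1) = Pow(Add(Rational(388, 399), -372438), -1) = Pow(Rational(-148602374, 399), -1) = Rational(-399, 148602374)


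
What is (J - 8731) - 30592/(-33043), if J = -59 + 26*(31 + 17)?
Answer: -249179714/33043 ≈ -7541.1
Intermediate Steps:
J = 1189 (J = -59 + 26*48 = -59 + 1248 = 1189)
(J - 8731) - 30592/(-33043) = (1189 - 8731) - 30592/(-33043) = -7542 - 30592*(-1/33043) = -7542 + 30592/33043 = -249179714/33043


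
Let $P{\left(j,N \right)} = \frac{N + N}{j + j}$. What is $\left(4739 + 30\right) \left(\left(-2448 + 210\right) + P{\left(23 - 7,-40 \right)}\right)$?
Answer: $- \frac{21369889}{2} \approx -1.0685 \cdot 10^{7}$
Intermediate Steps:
$P{\left(j,N \right)} = \frac{N}{j}$ ($P{\left(j,N \right)} = \frac{2 N}{2 j} = 2 N \frac{1}{2 j} = \frac{N}{j}$)
$\left(4739 + 30\right) \left(\left(-2448 + 210\right) + P{\left(23 - 7,-40 \right)}\right) = \left(4739 + 30\right) \left(\left(-2448 + 210\right) - \frac{40}{23 - 7}\right) = 4769 \left(-2238 - \frac{40}{16}\right) = 4769 \left(-2238 - \frac{5}{2}\right) = 4769 \left(- \frac{4481}{2}\right) = - \frac{21369889}{2}$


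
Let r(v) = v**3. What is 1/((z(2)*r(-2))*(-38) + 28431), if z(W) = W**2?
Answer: 1/29647 ≈ 3.3730e-5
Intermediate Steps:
1/((z(2)*r(-2))*(-38) + 28431) = 1/((2**2*(-2)**3)*(-38) + 28431) = 1/((4*(-8))*(-38) + 28431) = 1/(-32*(-38) + 28431) = 1/(1216 + 28431) = 1/29647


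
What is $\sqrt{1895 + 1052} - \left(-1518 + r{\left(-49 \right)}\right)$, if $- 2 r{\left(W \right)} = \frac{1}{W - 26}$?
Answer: $\frac{227699}{150} + \sqrt{2947} \approx 1572.3$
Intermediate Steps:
$r{\left(W \right)} = - \frac{1}{2 \left(-26 + W\right)}$ ($r{\left(W \right)} = - \frac{1}{2 \left(W - 26\right)} = - \frac{1}{2 \left(-26 + W\right)}$)
$\sqrt{1895 + 1052} - \left(-1518 + r{\left(-49 \right)}\right) = \sqrt{1895 + 1052} + \left(1518 - - \frac{1}{-52 + 2 \left(-49\right)}\right) = \sqrt{2947} + \left(1518 - - \frac{1}{-52 - 98}\right) = \sqrt{2947} + \left(1518 - - \frac{1}{-150}\right) = \sqrt{2947} + \left(1518 - \left(-1\right) \left(- \frac{1}{150}\right)\right) = \sqrt{2947} + \left(1518 - \frac{1}{150}\right) = \sqrt{2947} + \frac{227699}{150} = \frac{227699}{150} + \sqrt{2947}$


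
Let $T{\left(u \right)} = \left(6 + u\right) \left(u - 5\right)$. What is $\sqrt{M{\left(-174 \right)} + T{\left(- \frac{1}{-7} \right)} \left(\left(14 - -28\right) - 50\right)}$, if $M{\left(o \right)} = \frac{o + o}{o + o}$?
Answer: $\frac{9 \sqrt{145}}{7} \approx 15.482$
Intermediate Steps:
$M{\left(o \right)} = 1$ ($M{\left(o \right)} = \frac{2 o}{2 o} = 2 o \frac{1}{2 o} = 1$)
$T{\left(u \right)} = \left(-5 + u\right) \left(6 + u\right)$ ($T{\left(u \right)} = \left(6 + u\right) \left(-5 + u\right) = \left(-5 + u\right) \left(6 + u\right)$)
$\sqrt{M{\left(-174 \right)} + T{\left(- \frac{1}{-7} \right)} \left(\left(14 - -28\right) - 50\right)} = \sqrt{1 + \left(-30 - \frac{1}{-7} + \left(- \frac{1}{-7}\right)^{2}\right) \left(\left(14 - -28\right) - 50\right)} = \sqrt{1 + \left(-30 - - \frac{1}{7} + \left(\left(-1\right) \left(- \frac{1}{7}\right)\right)^{2}\right) \left(\left(14 + 28\right) - 50\right)} = \sqrt{1 + \left(-30 + \frac{1}{7} + \left(\frac{1}{7}\right)^{2}\right) \left(42 - 50\right)} = \sqrt{1 + \left(-30 + \frac{1}{7} + \frac{1}{49}\right) \left(-8\right)} = \sqrt{1 - - \frac{11696}{49}} = \sqrt{1 + \frac{11696}{49}} = \sqrt{\frac{11745}{49}} = \frac{9 \sqrt{145}}{7}$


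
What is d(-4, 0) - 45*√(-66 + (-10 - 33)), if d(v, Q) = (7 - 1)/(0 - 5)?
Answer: -6/5 - 45*I*√109 ≈ -1.2 - 469.81*I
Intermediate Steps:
d(v, Q) = -6/5 (d(v, Q) = 6/(-5) = 6*(-⅕) = -6/5)
d(-4, 0) - 45*√(-66 + (-10 - 33)) = -6/5 - 45*√(-66 + (-10 - 33)) = -6/5 - 45*√(-66 - 43) = -6/5 - 45*I*√109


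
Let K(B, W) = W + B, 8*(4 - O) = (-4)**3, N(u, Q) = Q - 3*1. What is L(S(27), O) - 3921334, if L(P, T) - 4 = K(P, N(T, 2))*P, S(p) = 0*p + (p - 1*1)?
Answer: -3920680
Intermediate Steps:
N(u, Q) = -3 + Q (N(u, Q) = Q - 3 = -3 + Q)
S(p) = -1 + p (S(p) = 0 + (p - 1) = 0 + (-1 + p) = -1 + p)
O = 12 (O = 4 - 1/8*(-4)**3 = 4 - 1/8*(-64) = 4 + 8 = 12)
K(B, W) = B + W
L(P, T) = 4 + P*(-1 + P) (L(P, T) = 4 + (P + (-3 + 2))*P = 4 + (P - 1)*P = 4 + (-1 + P)*P = 4 + P*(-1 + P))
L(S(27), O) - 3921334 = (4 + (-1 + 27)*(-1 + (-1 + 27))) - 3921334 = (4 + 26*(-1 + 26)) - 3921334 = (4 + 26*25) - 3921334 = (4 + 650) - 3921334 = 654 - 3921334 = -3920680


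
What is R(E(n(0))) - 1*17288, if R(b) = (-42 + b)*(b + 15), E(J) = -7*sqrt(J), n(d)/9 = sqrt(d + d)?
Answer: -17918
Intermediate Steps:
n(d) = 9*sqrt(2)*sqrt(d) (n(d) = 9*sqrt(d + d) = 9*sqrt(2*d) = 9*(sqrt(2)*sqrt(d)) = 9*sqrt(2)*sqrt(d))
R(b) = (-42 + b)*(15 + b)
R(E(n(0))) - 1*17288 = (-630 + (-7*sqrt(9*sqrt(2)*sqrt(0)))**2 - (-189)*sqrt(9*sqrt(2)*sqrt(0))) - 1*17288 = (-630 + (-7*sqrt(9*sqrt(2)*0))**2 - (-189)*sqrt(9*sqrt(2)*0)) - 17288 = (-630 + (-7*sqrt(0))**2 - (-189)*sqrt(0)) - 17288 = (-630 + (-7*0)**2 - (-189)*0) - 17288 = (-630 + 0**2 - 27*0) - 17288 = (-630 + 0 + 0) - 17288 = -630 - 17288 = -17918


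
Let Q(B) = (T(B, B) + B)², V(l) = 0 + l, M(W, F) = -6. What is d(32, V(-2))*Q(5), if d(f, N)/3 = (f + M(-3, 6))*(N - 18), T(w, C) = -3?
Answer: -6240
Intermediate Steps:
V(l) = l
Q(B) = (-3 + B)²
d(f, N) = 3*(-18 + N)*(-6 + f) (d(f, N) = 3*((f - 6)*(N - 18)) = 3*((-6 + f)*(-18 + N)) = 3*((-18 + N)*(-6 + f)) = 3*(-18 + N)*(-6 + f))
d(32, V(-2))*Q(5) = (324 - 54*32 - 18*(-2) + 3*(-2)*32)*(-3 + 5)² = (324 - 1728 + 36 - 192)*2² = -1560*4 = -6240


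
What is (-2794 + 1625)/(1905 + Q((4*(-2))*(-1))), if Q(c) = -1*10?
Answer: -1169/1895 ≈ -0.61689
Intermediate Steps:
Q(c) = -10
(-2794 + 1625)/(1905 + Q((4*(-2))*(-1))) = (-2794 + 1625)/(1905 - 10) = -1169/1895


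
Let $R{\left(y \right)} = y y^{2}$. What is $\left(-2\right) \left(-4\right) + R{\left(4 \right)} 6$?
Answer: $392$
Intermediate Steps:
$R{\left(y \right)} = y^{3}$
$\left(-2\right) \left(-4\right) + R{\left(4 \right)} 6 = \left(-2\right) \left(-4\right) + 4^{3} \cdot 6 = 8 + 64 \cdot 6 = 8 + 384 = 392$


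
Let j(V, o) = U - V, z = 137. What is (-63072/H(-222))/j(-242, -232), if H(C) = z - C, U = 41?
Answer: -63072/101597 ≈ -0.62081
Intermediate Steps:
j(V, o) = 41 - V
H(C) = 137 - C
(-63072/H(-222))/j(-242, -232) = (-63072/(137 - 1*(-222)))/(41 - 1*(-242)) = (-63072/(137 + 222))/(41 + 242) = -63072/359/283 = -63072*1/359*(1/283) = -63072/359*1/283 = -63072/101597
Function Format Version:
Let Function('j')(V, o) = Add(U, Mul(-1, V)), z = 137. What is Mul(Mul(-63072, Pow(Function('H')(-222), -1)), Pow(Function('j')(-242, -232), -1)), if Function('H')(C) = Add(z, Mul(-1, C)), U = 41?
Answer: Rational(-63072, 101597) ≈ -0.62081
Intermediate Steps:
Function('j')(V, o) = Add(41, Mul(-1, V))
Function('H')(C) = Add(137, Mul(-1, C))
Mul(Mul(-63072, Pow(Function('H')(-222), -1)), Pow(Function('j')(-242, -232), -1)) = Mul(Mul(-63072, Pow(Add(137, Mul(-1, -222)), -1)), Pow(Add(41, Mul(-1, -242)), -1)) = Mul(Mul(-63072, Pow(Add(137, 222), -1)), Pow(Add(41, 242), -1)) = Mul(Mul(-63072, Pow(359, -1)), Pow(283, -1)) = Mul(Mul(-63072, Rational(1, 359)), Rational(1, 283)) = Mul(Rational(-63072, 359), Rational(1, 283)) = Rational(-63072, 101597)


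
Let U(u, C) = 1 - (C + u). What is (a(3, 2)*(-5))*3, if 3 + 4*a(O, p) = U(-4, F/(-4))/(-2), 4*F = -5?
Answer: 2565/128 ≈ 20.039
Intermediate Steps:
F = -5/4 (F = (¼)*(-5) = -5/4 ≈ -1.2500)
U(u, C) = 1 - C - u (U(u, C) = 1 + (-C - u) = 1 - C - u)
a(O, p) = -171/128 (a(O, p) = -¾ + ((1 - (-5)/(4*(-4)) - 1*(-4))/(-2))/4 = -¾ + ((1 - (-5)*(-1)/(4*4) + 4)*(-½))/4 = -¾ + ((1 - 1*5/16 + 4)*(-½))/4 = -¾ + ((1 - 5/16 + 4)*(-½))/4 = -¾ + ((75/16)*(-½))/4 = -¾ + (¼)*(-75/32) = -¾ - 75/128 = -171/128)
(a(3, 2)*(-5))*3 = -171/128*(-5)*3 = (855/128)*3 = 2565/128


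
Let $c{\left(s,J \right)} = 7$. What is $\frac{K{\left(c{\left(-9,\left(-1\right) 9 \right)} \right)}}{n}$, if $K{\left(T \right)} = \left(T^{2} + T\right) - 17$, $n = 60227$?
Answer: $\frac{39}{60227} \approx 0.00064755$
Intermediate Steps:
$K{\left(T \right)} = -17 + T + T^{2}$ ($K{\left(T \right)} = \left(T + T^{2}\right) - 17 = -17 + T + T^{2}$)
$\frac{K{\left(c{\left(-9,\left(-1\right) 9 \right)} \right)}}{n} = \frac{-17 + 7 + 7^{2}}{60227} = \left(-17 + 7 + 49\right) \frac{1}{60227} = 39 \cdot \frac{1}{60227} = \frac{39}{60227}$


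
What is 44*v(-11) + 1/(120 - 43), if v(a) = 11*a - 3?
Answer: -420111/77 ≈ -5456.0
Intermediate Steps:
v(a) = -3 + 11*a
44*v(-11) + 1/(120 - 43) = 44*(-3 + 11*(-11)) + 1/(120 - 43) = 44*(-3 - 121) + 1/77 = 44*(-124) + 1/77 = -5456 + 1/77 = -420111/77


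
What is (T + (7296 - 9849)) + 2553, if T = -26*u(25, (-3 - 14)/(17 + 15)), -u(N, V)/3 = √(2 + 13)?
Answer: 78*√15 ≈ 302.09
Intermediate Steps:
u(N, V) = -3*√15 (u(N, V) = -3*√(2 + 13) = -3*√15)
T = 78*√15 (T = -(-78)*√15 = 78*√15 ≈ 302.09)
(T + (7296 - 9849)) + 2553 = (78*√15 + (7296 - 9849)) + 2553 = (78*√15 - 2553) + 2553 = (-2553 + 78*√15) + 2553 = 78*√15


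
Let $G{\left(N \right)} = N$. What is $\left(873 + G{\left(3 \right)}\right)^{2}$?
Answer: $767376$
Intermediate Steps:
$\left(873 + G{\left(3 \right)}\right)^{2} = \left(873 + 3\right)^{2} = 876^{2} = 767376$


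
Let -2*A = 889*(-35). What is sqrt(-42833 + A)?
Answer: I*sqrt(109102)/2 ≈ 165.15*I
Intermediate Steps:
A = 31115/2 (A = -889*(-35)/2 = -1/2*(-31115) = 31115/2 ≈ 15558.)
sqrt(-42833 + A) = sqrt(-42833 + 31115/2) = sqrt(-54551/2) = I*sqrt(109102)/2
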